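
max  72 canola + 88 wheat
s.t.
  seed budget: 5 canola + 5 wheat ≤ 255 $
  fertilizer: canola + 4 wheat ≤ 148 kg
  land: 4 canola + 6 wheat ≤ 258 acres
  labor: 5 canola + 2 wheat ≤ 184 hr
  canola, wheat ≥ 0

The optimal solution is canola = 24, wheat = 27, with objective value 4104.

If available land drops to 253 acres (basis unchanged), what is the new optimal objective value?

4064

At the optimum: seed budget uses 255 of 255 (binding); fertilizer uses 132 of 148 (slack = 16); land uses 258 of 258 (binding); labor uses 174 of 184 (slack = 10).
Since fertilizer, labor are not tight, their duals are 0.
The binding rows give the dual system: 5·y_seed budget + 4·y_land = 72 and 5·y_seed budget + 6·y_land = 88.
This yields shadow prices y_seed budget = 8, y_land = 8.
Δz = y_land·Δb = 8 × (-5) = -40, so new z* = 4104 − 40 = 4064.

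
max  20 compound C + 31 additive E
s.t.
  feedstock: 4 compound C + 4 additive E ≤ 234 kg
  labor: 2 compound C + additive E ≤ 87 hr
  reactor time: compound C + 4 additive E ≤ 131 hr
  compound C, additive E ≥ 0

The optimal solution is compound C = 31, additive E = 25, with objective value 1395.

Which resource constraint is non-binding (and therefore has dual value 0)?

feedstock

feedstock: 224/234 (slack 10)
labor: 87/87 (binding)
reactor time: 131/131 (binding)
By complementary slackness, a constraint with positive slack has shadow price 0 → feedstock.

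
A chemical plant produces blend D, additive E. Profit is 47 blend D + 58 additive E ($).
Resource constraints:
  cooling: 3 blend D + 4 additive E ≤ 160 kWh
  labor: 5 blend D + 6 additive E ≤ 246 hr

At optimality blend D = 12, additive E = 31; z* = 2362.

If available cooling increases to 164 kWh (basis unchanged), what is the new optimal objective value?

At the optimum: cooling uses 160 of 160 (binding); labor uses 246 of 246 (binding).
Dual feasibility on the basic columns requires 3·y_cooling + 5·y_labor = 47, 4·y_cooling + 6·y_labor = 58.
→ y_cooling = 4 and y_labor = 7.
Δz = y_cooling·Δb = 4 × (4) = 16, so new z* = 2362 + 16 = 2378.

2378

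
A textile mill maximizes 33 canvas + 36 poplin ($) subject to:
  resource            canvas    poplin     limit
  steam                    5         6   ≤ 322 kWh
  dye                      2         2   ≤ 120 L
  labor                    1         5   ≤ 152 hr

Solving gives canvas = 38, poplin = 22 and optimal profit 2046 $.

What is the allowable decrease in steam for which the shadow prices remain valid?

Binding constraints: steam, dye. The basis is B = [[5,6],[2,2]] with det -2.
Per unit decrease in steam, x* moves by d = (1, -1).
The basis stays optimal until poplin reaches 0; allowable decrease = 22 kWh.

22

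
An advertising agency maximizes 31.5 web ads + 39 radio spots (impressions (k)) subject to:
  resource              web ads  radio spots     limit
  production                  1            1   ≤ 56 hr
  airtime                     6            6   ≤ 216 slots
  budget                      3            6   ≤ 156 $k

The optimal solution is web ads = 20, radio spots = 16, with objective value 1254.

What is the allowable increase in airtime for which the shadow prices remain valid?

96

Binding constraints: airtime, budget. The basis is B = [[6,6],[3,6]] with det 18.
Per unit increase in airtime, x* moves by d = (0.3333, -0.1667).
The basis stays optimal until radio spots reaches 0; allowable increase = 96 slots.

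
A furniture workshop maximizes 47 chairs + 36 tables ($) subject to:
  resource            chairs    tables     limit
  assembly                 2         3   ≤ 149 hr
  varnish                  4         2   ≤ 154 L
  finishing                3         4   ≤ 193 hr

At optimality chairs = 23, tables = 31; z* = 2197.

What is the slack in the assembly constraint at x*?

10

assembly used = 2·23 + 3·31 = 139; slack = 149 − 139 = 10.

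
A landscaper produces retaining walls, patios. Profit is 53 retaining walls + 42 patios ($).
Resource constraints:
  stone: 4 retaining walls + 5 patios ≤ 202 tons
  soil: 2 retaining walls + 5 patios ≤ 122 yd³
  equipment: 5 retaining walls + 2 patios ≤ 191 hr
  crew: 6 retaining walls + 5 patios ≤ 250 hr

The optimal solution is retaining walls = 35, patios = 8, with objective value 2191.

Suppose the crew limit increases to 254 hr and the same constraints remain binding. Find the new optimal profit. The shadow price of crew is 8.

2223

Δb = 4, so new z* = 2191 + (8)·(4) = 2191 + 32 = 2223.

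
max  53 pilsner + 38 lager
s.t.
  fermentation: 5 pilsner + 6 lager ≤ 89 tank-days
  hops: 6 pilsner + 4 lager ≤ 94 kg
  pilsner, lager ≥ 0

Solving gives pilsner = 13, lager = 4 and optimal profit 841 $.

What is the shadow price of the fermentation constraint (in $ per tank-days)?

1

Check each constraint at x*: fermentation 89/89 (tight); hops 94/94 (tight).
The binding rows give the dual system: 5·y_fermentation + 6·y_hops = 53 and 6·y_fermentation + 4·y_hops = 38.
Solving: y_fermentation = 1, y_hops = 8.
Shadow price of fermentation = 1.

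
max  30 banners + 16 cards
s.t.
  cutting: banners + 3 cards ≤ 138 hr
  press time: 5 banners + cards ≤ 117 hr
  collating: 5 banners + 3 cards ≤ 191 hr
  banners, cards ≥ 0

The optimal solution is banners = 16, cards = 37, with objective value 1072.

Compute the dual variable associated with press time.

Binding: press time and collating. Non-binding: cutting (11 unused).
Slack constraints have shadow price 0 (complementary slackness).
The binding rows give the dual system: 5·y_press time + 5·y_collating = 30 and 1·y_press time + 3·y_collating = 16.
Solving: y_press time = 1, y_collating = 5.
Shadow price of press time = 1.

1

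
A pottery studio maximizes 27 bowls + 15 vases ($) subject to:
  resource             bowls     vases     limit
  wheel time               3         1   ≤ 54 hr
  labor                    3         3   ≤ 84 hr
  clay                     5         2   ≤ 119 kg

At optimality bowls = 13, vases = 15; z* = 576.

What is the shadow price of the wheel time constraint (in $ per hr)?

6

Binding: wheel time and labor. Non-binding: clay (24 unused).
By complementary slackness, y = 0 for the non-binding constraint.
The binding rows give the dual system: 3·y_wheel time + 3·y_labor = 27 and 1·y_wheel time + 3·y_labor = 15.
Solving: y_wheel time = 6, y_labor = 3.
Shadow price of wheel time = 6.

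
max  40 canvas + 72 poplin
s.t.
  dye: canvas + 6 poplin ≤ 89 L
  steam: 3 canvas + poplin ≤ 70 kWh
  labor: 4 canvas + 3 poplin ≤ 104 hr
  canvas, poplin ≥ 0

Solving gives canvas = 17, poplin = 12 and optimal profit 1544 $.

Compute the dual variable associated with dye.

8

At the optimum: dye uses 89 of 89 (binding); steam uses 63 of 70 (slack = 7); labor uses 104 of 104 (binding).
By complementary slackness, y = 0 for the non-binding constraint.
Dual feasibility on the basic columns requires 1·y_dye + 4·y_labor = 40, 6·y_dye + 3·y_labor = 72.
Solving: y_dye = 8, y_labor = 8.
Shadow price of dye = 8.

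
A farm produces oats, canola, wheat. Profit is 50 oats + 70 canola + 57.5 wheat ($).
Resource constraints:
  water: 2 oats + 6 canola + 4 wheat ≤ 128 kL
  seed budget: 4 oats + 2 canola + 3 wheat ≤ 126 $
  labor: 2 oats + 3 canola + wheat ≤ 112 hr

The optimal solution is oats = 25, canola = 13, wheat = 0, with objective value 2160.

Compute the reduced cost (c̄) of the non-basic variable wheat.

Check each constraint at x*: water 128/128 (tight); seed budget 126/126 (tight); labor 89/112 (slack 23).
By complementary slackness, y = 0 for the non-binding constraint.
The binding rows give the dual system: 2·y_water + 4·y_seed budget = 50 and 6·y_water + 2·y_seed budget = 70.
→ y_water = 9 and y_seed budget = 8.
Reduced cost of wheat: c₃ − yᵀa₃ = 57.5 − (9·4 + 8·3) = 57.5 − 60 = -2.5.

-2.5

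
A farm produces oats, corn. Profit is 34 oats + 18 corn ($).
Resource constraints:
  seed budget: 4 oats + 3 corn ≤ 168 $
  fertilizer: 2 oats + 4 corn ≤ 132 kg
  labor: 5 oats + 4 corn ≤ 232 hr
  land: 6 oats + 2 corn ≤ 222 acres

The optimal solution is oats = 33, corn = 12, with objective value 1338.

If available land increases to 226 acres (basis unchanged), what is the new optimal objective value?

1350

Check each constraint at x*: seed budget 168/168 (tight); fertilizer 114/132 (slack 18); labor 213/232 (slack 19); land 222/222 (tight).
Slack constraints have shadow price 0 (complementary slackness).
From A_Bᵀ y = c: 4·y_seed budget + 6·y_land = 34; 3·y_seed budget + 2·y_land = 18.
Solving: y_seed budget = 4, y_land = 3.
Δz = y_land·Δb = 3 × (4) = 12, so new z* = 1338 + 12 = 1350.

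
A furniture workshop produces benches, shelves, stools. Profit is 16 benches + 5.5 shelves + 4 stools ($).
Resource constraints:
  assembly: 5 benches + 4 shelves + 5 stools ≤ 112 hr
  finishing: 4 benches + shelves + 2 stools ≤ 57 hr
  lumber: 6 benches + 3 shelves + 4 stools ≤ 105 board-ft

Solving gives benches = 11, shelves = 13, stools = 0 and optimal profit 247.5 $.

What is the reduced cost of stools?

At the optimum: assembly uses 107 of 112 (slack = 5); finishing uses 57 of 57 (binding); lumber uses 105 of 105 (binding).
Slack constraints have shadow price 0 (complementary slackness).
The binding rows give the dual system: 4·y_finishing + 6·y_lumber = 16 and 1·y_finishing + 3·y_lumber = 5.5.
This yields shadow prices y_finishing = 2.5, y_lumber = 1.
Reduced cost of stools: c₃ − yᵀa₃ = 4 − (2.5·2 + 1·4) = 4 − 9 = -5.

-5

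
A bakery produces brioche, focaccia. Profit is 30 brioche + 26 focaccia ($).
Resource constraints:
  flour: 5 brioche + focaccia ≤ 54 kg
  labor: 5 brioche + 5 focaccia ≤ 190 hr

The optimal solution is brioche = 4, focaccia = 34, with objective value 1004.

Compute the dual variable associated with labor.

At the optimum: flour uses 54 of 54 (binding); labor uses 190 of 190 (binding).
Dual feasibility on the basic columns requires 5·y_flour + 5·y_labor = 30, 1·y_flour + 5·y_labor = 26.
This yields shadow prices y_flour = 1, y_labor = 5.
Shadow price of labor = 5.

5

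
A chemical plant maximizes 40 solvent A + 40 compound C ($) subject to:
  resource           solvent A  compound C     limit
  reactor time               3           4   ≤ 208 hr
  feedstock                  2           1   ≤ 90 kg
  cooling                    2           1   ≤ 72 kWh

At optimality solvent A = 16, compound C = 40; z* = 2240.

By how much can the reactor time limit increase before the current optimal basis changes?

Binding constraints: reactor time, cooling. The basis is B = [[3,4],[2,1]] with det -5.
Per unit increase in reactor time, x* moves by d = (-0.2, 0.4).
The basis stays optimal until solvent A reaches 0; allowable increase = 80 hr.

80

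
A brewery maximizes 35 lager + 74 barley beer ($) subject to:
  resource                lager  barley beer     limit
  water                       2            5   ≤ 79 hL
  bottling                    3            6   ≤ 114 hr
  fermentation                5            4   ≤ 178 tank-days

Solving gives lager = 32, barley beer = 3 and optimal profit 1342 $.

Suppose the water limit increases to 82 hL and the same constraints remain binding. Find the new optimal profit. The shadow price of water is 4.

Δb = 3, so new z* = 1342 + (4)·(3) = 1342 + 12 = 1354.

1354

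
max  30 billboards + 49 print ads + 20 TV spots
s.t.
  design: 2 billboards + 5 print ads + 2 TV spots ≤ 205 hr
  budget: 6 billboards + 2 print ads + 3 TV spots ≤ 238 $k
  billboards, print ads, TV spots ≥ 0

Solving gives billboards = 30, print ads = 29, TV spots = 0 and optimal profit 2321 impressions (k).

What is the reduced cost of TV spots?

At the optimum: design uses 205 of 205 (binding); budget uses 238 of 238 (binding).
Dual feasibility on the basic columns requires 2·y_design + 6·y_budget = 30, 5·y_design + 2·y_budget = 49.
Solving: y_design = 9, y_budget = 2.
Reduced cost of TV spots: c₃ − yᵀa₃ = 20 − (9·2 + 2·3) = 20 − 24 = -4.

-4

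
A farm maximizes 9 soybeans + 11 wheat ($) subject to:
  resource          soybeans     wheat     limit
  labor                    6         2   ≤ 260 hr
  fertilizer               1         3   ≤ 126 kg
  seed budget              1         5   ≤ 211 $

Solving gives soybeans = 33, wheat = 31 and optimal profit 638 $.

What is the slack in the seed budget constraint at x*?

23

seed budget used = 1·33 + 5·31 = 188; slack = 211 − 188 = 23.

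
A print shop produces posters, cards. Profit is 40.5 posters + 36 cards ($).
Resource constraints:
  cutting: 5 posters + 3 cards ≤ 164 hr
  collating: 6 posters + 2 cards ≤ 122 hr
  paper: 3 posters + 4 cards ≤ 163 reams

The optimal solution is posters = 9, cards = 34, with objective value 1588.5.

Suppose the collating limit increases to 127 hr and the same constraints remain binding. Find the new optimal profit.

1603.5

At the optimum: cutting uses 147 of 164 (slack = 17); collating uses 122 of 122 (binding); paper uses 163 of 163 (binding).
Since cutting is not tight, its dual is 0.
Dual feasibility on the basic columns requires 6·y_collating + 3·y_paper = 40.5, 2·y_collating + 4·y_paper = 36.
Solving: y_collating = 3, y_paper = 7.5.
Δz = y_collating·Δb = 3 × (5) = 15, so new z* = 1588.5 + 15 = 1603.5.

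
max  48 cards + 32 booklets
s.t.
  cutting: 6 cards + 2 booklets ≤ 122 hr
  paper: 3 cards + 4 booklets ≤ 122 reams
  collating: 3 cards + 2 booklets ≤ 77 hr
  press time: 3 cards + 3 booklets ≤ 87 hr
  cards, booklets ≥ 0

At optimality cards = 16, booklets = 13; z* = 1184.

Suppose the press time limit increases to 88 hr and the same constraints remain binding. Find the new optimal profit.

Binding: cutting and press time. Non-binding: paper (22 unused), collating (3 unused).
By complementary slackness, y = 0 for the non-binding constraints.
Dual feasibility on the basic columns requires 6·y_cutting + 3·y_press time = 48, 2·y_cutting + 3·y_press time = 32.
This yields shadow prices y_cutting = 4, y_press time = 8.
Δz = y_press time·Δb = 8 × (1) = 8, so new z* = 1184 + 8 = 1192.

1192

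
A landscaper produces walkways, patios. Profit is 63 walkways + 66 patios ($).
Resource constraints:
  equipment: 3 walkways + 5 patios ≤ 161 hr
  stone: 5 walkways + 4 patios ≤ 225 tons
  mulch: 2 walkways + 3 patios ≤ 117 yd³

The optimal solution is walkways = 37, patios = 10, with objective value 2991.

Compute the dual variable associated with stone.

Binding: equipment and stone. Non-binding: mulch (13 unused).
By complementary slackness, y = 0 for the non-binding constraint.
From A_Bᵀ y = c: 3·y_equipment + 5·y_stone = 63; 5·y_equipment + 4·y_stone = 66.
→ y_equipment = 6 and y_stone = 9.
Shadow price of stone = 9.

9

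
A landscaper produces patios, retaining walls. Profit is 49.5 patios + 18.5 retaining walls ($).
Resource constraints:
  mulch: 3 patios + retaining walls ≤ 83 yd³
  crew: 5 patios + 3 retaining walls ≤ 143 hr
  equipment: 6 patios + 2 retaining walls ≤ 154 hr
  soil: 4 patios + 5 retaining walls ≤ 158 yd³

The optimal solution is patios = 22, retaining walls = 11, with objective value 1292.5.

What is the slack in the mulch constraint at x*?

mulch used = 3·22 + 1·11 = 77; slack = 83 − 77 = 6.

6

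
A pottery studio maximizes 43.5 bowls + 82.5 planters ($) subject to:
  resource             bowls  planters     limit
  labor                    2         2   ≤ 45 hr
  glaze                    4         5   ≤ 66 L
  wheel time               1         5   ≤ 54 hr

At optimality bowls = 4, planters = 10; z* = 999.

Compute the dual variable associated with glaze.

9

At the optimum: labor uses 28 of 45 (slack = 17); glaze uses 66 of 66 (binding); wheel time uses 54 of 54 (binding).
Since labor is not tight, its dual is 0.
The binding rows give the dual system: 4·y_glaze + 1·y_wheel time = 43.5 and 5·y_glaze + 5·y_wheel time = 82.5.
This yields shadow prices y_glaze = 9, y_wheel time = 7.5.
Shadow price of glaze = 9.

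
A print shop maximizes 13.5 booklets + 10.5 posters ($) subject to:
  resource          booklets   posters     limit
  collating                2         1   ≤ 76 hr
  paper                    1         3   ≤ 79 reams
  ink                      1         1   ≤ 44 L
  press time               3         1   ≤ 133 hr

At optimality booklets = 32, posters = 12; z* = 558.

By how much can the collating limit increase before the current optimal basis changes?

12

Binding constraints: collating, ink. The basis is B = [[2,1],[1,1]] with det 1.
Per unit increase in collating, x* moves by d = (1, -1).
The basis stays optimal until posters reaches 0; allowable increase = 12 hr.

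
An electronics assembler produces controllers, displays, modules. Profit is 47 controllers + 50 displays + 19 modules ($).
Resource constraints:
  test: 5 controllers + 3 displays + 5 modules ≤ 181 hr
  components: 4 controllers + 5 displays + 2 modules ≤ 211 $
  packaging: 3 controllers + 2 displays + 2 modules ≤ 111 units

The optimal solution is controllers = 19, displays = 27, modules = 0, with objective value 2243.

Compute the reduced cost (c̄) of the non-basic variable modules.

Check each constraint at x*: test 176/181 (slack 5); components 211/211 (tight); packaging 111/111 (tight).
By complementary slackness, y = 0 for the non-binding constraint.
The binding rows give the dual system: 4·y_components + 3·y_packaging = 47 and 5·y_components + 2·y_packaging = 50.
→ y_components = 8 and y_packaging = 5.
Reduced cost of modules: c₃ − yᵀa₃ = 19 − (8·2 + 5·2) = 19 − 26 = -7.

-7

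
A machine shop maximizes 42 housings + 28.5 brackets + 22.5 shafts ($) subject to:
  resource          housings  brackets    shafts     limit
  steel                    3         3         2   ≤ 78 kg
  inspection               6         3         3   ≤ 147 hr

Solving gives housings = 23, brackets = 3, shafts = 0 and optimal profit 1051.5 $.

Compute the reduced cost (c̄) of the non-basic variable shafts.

Check each constraint at x*: steel 78/78 (tight); inspection 147/147 (tight).
The binding rows give the dual system: 3·y_steel + 6·y_inspection = 42 and 3·y_steel + 3·y_inspection = 28.5.
This yields shadow prices y_steel = 5, y_inspection = 4.5.
Reduced cost of shafts: c₃ − yᵀa₃ = 22.5 − (5·2 + 4.5·3) = 22.5 − 23.5 = -1.

-1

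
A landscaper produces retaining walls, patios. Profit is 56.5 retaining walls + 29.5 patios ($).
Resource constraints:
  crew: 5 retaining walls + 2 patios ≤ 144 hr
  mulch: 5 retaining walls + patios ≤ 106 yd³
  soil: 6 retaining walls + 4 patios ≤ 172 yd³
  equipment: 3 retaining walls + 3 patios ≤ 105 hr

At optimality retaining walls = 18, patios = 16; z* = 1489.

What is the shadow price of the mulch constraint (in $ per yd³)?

3.5

At the optimum: crew uses 122 of 144 (slack = 22); mulch uses 106 of 106 (binding); soil uses 172 of 172 (binding); equipment uses 102 of 105 (slack = 3).
By complementary slackness, y = 0 for the non-binding constraints.
The binding rows give the dual system: 5·y_mulch + 6·y_soil = 56.5 and 1·y_mulch + 4·y_soil = 29.5.
Solving: y_mulch = 3.5, y_soil = 6.5.
Shadow price of mulch = 3.5.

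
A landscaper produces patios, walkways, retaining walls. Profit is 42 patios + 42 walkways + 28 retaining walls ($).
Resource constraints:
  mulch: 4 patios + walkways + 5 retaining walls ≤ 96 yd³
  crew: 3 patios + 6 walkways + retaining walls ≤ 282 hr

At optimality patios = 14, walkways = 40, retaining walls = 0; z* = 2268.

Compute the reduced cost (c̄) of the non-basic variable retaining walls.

Both mulch and crew are binding at x*.
From A_Bᵀ y = c: 4·y_mulch + 3·y_crew = 42; 1·y_mulch + 6·y_crew = 42.
→ y_mulch = 6 and y_crew = 6.
Reduced cost of retaining walls: c₃ − yᵀa₃ = 28 − (6·5 + 6·1) = 28 − 36 = -8.

-8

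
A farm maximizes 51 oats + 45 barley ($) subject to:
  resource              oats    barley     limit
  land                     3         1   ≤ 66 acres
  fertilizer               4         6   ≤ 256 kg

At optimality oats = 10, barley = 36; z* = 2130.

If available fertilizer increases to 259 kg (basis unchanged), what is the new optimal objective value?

2148

Check each constraint at x*: land 66/66 (tight); fertilizer 256/256 (tight).
From A_Bᵀ y = c: 3·y_land + 4·y_fertilizer = 51; 1·y_land + 6·y_fertilizer = 45.
→ y_land = 9 and y_fertilizer = 6.
Δz = y_fertilizer·Δb = 6 × (3) = 18, so new z* = 2130 + 18 = 2148.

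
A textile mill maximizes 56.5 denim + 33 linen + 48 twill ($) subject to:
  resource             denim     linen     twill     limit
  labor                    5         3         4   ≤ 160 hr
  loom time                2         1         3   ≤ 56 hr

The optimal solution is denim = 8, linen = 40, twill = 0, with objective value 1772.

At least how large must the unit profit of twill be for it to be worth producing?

At the optimum: labor uses 160 of 160 (binding); loom time uses 56 of 56 (binding).
The binding rows give the dual system: 5·y_labor + 2·y_loom time = 56.5 and 3·y_labor + 1·y_loom time = 33.
→ y_labor = 9.5 and y_loom time = 4.5.
twill enters the basis when its profit ≥ yᵀa₃ = 9.5·4 + 4.5·3 = 51.5.

51.5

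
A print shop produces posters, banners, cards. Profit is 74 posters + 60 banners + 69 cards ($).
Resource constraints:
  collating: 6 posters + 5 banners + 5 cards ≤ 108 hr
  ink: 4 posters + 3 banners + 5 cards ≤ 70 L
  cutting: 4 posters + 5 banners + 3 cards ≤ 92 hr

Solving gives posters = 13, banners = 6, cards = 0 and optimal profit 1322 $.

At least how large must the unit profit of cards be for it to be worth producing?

Check each constraint at x*: collating 108/108 (tight); ink 70/70 (tight); cutting 82/92 (slack 10).
Since cutting is not tight, its dual is 0.
Dual feasibility on the basic columns requires 6·y_collating + 4·y_ink = 74, 5·y_collating + 3·y_ink = 60.
This yields shadow prices y_collating = 9, y_ink = 5.
cards enters the basis when its profit ≥ yᵀa₃ = 9·5 + 5·5 = 70.

70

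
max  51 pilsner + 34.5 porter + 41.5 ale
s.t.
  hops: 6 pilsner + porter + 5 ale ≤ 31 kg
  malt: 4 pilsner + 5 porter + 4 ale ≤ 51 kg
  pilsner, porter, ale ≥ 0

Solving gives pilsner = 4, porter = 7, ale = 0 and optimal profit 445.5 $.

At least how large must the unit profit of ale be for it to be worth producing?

At the optimum: hops uses 31 of 31 (binding); malt uses 51 of 51 (binding).
Dual feasibility on the basic columns requires 6·y_hops + 4·y_malt = 51, 1·y_hops + 5·y_malt = 34.5.
→ y_hops = 4.5 and y_malt = 6.
ale enters the basis when its profit ≥ yᵀa₃ = 4.5·5 + 6·4 = 46.5.

46.5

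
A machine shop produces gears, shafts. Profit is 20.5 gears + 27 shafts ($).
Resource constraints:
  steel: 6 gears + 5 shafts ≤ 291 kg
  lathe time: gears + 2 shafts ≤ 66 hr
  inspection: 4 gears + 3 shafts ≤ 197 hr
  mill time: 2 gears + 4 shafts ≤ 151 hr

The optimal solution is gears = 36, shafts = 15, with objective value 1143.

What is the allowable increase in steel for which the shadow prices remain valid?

Binding constraints: steel, lathe time. The basis is B = [[6,5],[1,2]] with det 7.
Per unit increase in steel, x* moves by d = (0.2857, -0.1429).
The basis stays optimal until inspection becomes binding; allowable increase = 11.2 kg.

11.2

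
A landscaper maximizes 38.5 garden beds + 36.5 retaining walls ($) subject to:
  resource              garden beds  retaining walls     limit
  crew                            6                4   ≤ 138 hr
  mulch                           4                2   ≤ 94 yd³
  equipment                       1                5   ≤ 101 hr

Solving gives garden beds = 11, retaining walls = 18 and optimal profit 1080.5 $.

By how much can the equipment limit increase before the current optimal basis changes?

71.5

Binding constraints: crew, equipment. The basis is B = [[6,4],[1,5]] with det 26.
Per unit increase in equipment, x* moves by d = (-0.1538, 0.2308).
The basis stays optimal until garden beds reaches 0; allowable increase = 71.5 hr.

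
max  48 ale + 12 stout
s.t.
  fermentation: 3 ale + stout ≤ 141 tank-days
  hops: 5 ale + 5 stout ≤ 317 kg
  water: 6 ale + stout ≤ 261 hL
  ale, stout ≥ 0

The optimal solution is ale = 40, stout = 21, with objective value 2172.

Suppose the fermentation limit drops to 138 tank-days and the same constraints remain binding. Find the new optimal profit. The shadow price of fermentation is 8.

2148

Δb = -3, so new z* = 2172 + (8)·(-3) = 2172 − 24 = 2148.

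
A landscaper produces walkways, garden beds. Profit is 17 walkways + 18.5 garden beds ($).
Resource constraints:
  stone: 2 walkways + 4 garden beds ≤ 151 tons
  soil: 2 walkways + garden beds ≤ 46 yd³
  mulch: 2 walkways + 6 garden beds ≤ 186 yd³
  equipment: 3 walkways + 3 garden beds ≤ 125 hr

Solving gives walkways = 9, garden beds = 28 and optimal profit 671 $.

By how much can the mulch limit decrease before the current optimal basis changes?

Binding constraints: soil, mulch. The basis is B = [[2,1],[2,6]] with det 10.
Per unit decrease in mulch, x* moves by d = (0.1, -0.2).
The basis stays optimal until garden beds reaches 0; allowable decrease = 140 yd³.

140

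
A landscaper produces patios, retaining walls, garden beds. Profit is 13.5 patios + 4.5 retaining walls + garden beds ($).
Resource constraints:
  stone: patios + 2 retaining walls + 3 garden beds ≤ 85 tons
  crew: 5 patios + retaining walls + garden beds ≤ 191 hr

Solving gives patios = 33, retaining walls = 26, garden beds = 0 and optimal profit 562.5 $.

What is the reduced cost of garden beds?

-4.5

Check each constraint at x*: stone 85/85 (tight); crew 191/191 (tight).
From A_Bᵀ y = c: 1·y_stone + 5·y_crew = 13.5; 2·y_stone + 1·y_crew = 4.5.
Solving: y_stone = 1, y_crew = 2.5.
Reduced cost of garden beds: c₃ − yᵀa₃ = 1 − (1·3 + 2.5·1) = 1 − 5.5 = -4.5.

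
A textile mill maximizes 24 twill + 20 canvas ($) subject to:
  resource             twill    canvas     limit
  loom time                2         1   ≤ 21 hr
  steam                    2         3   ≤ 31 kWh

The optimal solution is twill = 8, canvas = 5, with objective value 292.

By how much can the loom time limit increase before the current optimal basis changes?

10

Binding constraints: loom time, steam. The basis is B = [[2,1],[2,3]] with det 4.
Per unit increase in loom time, x* moves by d = (0.75, -0.5).
The basis stays optimal until canvas reaches 0; allowable increase = 10 hr.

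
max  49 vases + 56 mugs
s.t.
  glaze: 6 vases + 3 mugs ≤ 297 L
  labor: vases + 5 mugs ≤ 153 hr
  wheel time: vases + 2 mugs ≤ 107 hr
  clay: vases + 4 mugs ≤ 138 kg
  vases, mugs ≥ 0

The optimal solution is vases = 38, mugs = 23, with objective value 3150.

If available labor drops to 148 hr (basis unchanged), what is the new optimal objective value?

3115

At the optimum: glaze uses 297 of 297 (binding); labor uses 153 of 153 (binding); wheel time uses 84 of 107 (slack = 23); clay uses 130 of 138 (slack = 8).
Since wheel time, clay are not tight, their duals are 0.
Dual feasibility on the basic columns requires 6·y_glaze + 1·y_labor = 49, 3·y_glaze + 5·y_labor = 56.
Solving: y_glaze = 7, y_labor = 7.
Δz = y_labor·Δb = 7 × (-5) = -35, so new z* = 3150 − 35 = 3115.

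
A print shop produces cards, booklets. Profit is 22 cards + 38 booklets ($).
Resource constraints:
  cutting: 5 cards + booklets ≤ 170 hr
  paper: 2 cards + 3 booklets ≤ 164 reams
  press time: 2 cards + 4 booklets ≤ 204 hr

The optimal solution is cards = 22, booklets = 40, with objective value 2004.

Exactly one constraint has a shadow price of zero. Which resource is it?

cutting: 150/170 (slack 20)
paper: 164/164 (binding)
press time: 204/204 (binding)
By complementary slackness, a constraint with positive slack has shadow price 0 → cutting.

cutting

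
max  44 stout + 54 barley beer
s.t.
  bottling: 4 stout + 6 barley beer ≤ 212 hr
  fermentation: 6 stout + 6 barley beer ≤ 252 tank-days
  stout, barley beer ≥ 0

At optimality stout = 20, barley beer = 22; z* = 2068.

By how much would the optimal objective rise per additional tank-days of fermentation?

Check each constraint at x*: bottling 212/212 (tight); fermentation 252/252 (tight).
From A_Bᵀ y = c: 4·y_bottling + 6·y_fermentation = 44; 6·y_bottling + 6·y_fermentation = 54.
→ y_bottling = 5 and y_fermentation = 4.
Shadow price of fermentation = 4.

4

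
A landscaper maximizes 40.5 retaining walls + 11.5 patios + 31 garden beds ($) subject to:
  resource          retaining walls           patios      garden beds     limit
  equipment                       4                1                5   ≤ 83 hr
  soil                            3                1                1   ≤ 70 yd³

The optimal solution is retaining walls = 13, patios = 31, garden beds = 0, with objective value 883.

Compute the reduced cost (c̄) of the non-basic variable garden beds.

-4.5

At the optimum: equipment uses 83 of 83 (binding); soil uses 70 of 70 (binding).
Dual feasibility on the basic columns requires 4·y_equipment + 3·y_soil = 40.5, 1·y_equipment + 1·y_soil = 11.5.
→ y_equipment = 6 and y_soil = 5.5.
Reduced cost of garden beds: c₃ − yᵀa₃ = 31 − (6·5 + 5.5·1) = 31 − 35.5 = -4.5.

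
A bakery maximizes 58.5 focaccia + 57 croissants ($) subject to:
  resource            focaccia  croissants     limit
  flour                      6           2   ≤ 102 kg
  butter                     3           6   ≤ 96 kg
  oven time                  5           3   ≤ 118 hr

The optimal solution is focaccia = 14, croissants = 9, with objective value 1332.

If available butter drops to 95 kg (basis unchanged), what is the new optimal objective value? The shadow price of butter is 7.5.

1324.5

Δb = -1, so new z* = 1332 + (7.5)·(-1) = 1332 − 7.5 = 1324.5.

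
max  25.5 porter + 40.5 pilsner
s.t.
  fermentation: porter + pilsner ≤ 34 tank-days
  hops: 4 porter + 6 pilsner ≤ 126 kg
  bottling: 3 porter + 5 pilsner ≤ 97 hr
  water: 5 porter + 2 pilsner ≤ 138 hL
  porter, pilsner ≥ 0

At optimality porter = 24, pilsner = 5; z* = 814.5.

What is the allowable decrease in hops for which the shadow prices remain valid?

9.6

Binding constraints: hops, bottling. The basis is B = [[4,6],[3,5]] with det 2.
Per unit decrease in hops, x* moves by d = (-2.5, 1.5).
The basis stays optimal until porter reaches 0; allowable decrease = 9.6 kg.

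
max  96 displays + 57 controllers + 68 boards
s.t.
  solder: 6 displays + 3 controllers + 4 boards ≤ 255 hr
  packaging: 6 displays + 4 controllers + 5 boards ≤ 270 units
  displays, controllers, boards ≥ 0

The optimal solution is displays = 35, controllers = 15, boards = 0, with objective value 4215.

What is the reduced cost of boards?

Check each constraint at x*: solder 255/255 (tight); packaging 270/270 (tight).
The binding rows give the dual system: 6·y_solder + 6·y_packaging = 96 and 3·y_solder + 4·y_packaging = 57.
This yields shadow prices y_solder = 7, y_packaging = 9.
Reduced cost of boards: c₃ − yᵀa₃ = 68 − (7·4 + 9·5) = 68 − 73 = -5.

-5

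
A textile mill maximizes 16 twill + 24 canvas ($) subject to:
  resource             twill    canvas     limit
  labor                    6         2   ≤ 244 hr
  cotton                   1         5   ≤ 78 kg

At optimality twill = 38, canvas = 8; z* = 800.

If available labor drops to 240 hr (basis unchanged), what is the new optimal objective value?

At the optimum: labor uses 244 of 244 (binding); cotton uses 78 of 78 (binding).
From A_Bᵀ y = c: 6·y_labor + 1·y_cotton = 16; 2·y_labor + 5·y_cotton = 24.
Solving: y_labor = 2, y_cotton = 4.
Δz = y_labor·Δb = 2 × (-4) = -8, so new z* = 800 − 8 = 792.

792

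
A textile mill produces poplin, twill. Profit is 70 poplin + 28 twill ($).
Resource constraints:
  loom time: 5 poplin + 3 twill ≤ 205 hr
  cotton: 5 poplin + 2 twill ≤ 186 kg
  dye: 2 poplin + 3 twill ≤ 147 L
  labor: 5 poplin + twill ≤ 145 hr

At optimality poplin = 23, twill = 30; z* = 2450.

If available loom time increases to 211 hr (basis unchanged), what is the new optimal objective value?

Binding: loom time and labor. Non-binding: cotton (11 unused), dye (11 unused).
Slack constraints have shadow price 0 (complementary slackness).
The binding rows give the dual system: 5·y_loom time + 5·y_labor = 70 and 3·y_loom time + 1·y_labor = 28.
This yields shadow prices y_loom time = 7, y_labor = 7.
Δz = y_loom time·Δb = 7 × (6) = 42, so new z* = 2450 + 42 = 2492.

2492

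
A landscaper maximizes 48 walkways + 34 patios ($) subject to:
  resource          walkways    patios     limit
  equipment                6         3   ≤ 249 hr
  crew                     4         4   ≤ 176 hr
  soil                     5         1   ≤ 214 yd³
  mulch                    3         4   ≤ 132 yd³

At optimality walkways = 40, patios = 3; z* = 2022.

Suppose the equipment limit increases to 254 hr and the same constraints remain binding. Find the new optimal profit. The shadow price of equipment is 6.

2052

Δb = 5, so new z* = 2022 + (6)·(5) = 2022 + 30 = 2052.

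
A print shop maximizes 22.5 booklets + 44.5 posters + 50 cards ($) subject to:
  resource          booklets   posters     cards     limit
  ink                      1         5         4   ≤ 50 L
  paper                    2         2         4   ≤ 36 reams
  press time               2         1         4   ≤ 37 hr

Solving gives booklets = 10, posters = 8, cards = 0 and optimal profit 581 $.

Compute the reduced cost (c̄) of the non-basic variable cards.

-6

Binding: ink and paper. Non-binding: press time (9 unused).
By complementary slackness, y = 0 for the non-binding constraint.
The binding rows give the dual system: 1·y_ink + 2·y_paper = 22.5 and 5·y_ink + 2·y_paper = 44.5.
Solving: y_ink = 5.5, y_paper = 8.5.
Reduced cost of cards: c₃ − yᵀa₃ = 50 − (5.5·4 + 8.5·4) = 50 − 56 = -6.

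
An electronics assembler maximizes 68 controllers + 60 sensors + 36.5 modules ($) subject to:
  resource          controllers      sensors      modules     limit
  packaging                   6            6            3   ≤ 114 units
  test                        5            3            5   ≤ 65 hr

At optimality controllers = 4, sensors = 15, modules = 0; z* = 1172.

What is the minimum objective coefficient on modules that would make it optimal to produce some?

44

Both packaging and test are binding at x*.
From A_Bᵀ y = c: 6·y_packaging + 5·y_test = 68; 6·y_packaging + 3·y_test = 60.
This yields shadow prices y_packaging = 8, y_test = 4.
modules enters the basis when its profit ≥ yᵀa₃ = 8·3 + 4·5 = 44.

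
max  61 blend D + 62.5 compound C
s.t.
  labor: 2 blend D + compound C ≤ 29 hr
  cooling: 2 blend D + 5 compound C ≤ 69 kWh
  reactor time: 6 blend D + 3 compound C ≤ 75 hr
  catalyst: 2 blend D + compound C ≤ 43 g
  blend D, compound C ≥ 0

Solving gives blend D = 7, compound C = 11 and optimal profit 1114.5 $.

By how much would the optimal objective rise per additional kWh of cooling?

Check each constraint at x*: labor 25/29 (slack 4); cooling 69/69 (tight); reactor time 75/75 (tight); catalyst 25/43 (slack 18).
By complementary slackness, y = 0 for the non-binding constraints.
From A_Bᵀ y = c: 2·y_cooling + 6·y_reactor time = 61; 5·y_cooling + 3·y_reactor time = 62.5.
This yields shadow prices y_cooling = 8, y_reactor time = 7.5.
Shadow price of cooling = 8.

8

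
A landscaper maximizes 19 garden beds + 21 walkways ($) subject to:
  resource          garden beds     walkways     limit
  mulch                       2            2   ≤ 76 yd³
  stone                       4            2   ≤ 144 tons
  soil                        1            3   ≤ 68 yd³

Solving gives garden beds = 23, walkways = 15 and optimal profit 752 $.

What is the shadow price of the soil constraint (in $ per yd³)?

1

At the optimum: mulch uses 76 of 76 (binding); stone uses 122 of 144 (slack = 22); soil uses 68 of 68 (binding).
Slack constraints have shadow price 0 (complementary slackness).
Dual feasibility on the basic columns requires 2·y_mulch + 1·y_soil = 19, 2·y_mulch + 3·y_soil = 21.
This yields shadow prices y_mulch = 9, y_soil = 1.
Shadow price of soil = 1.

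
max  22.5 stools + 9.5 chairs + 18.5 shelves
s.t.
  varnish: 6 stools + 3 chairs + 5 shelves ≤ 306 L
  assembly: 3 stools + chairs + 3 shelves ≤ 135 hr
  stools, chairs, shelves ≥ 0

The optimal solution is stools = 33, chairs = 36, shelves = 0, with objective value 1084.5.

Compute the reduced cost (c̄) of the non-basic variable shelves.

-2

Both varnish and assembly are binding at x*.
From A_Bᵀ y = c: 6·y_varnish + 3·y_assembly = 22.5; 3·y_varnish + 1·y_assembly = 9.5.
→ y_varnish = 2 and y_assembly = 3.5.
Reduced cost of shelves: c₃ − yᵀa₃ = 18.5 − (2·5 + 3.5·3) = 18.5 − 20.5 = -2.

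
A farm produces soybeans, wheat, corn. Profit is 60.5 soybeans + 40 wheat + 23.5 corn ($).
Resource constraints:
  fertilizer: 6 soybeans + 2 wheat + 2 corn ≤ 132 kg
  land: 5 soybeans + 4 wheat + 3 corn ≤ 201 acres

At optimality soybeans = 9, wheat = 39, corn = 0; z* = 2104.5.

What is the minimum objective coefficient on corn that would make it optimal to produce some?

31.5

At the optimum: fertilizer uses 132 of 132 (binding); land uses 201 of 201 (binding).
From A_Bᵀ y = c: 6·y_fertilizer + 5·y_land = 60.5; 2·y_fertilizer + 4·y_land = 40.
→ y_fertilizer = 3 and y_land = 8.5.
corn enters the basis when its profit ≥ yᵀa₃ = 3·2 + 8.5·3 = 31.5.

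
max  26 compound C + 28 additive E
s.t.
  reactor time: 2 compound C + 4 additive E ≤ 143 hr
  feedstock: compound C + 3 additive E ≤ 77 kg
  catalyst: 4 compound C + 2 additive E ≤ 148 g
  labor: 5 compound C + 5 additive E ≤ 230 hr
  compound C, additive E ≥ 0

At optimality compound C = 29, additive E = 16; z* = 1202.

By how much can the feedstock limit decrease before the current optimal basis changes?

40

Binding constraints: feedstock, catalyst. The basis is B = [[1,3],[4,2]] with det -10.
Per unit decrease in feedstock, x* moves by d = (0.2, -0.4).
The basis stays optimal until additive E reaches 0; allowable decrease = 40 kg.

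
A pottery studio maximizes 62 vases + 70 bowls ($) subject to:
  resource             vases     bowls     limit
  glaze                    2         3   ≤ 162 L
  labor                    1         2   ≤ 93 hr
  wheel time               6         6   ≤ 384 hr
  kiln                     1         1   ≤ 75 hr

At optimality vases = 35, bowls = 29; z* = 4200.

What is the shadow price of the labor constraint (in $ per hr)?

8

At the optimum: glaze uses 157 of 162 (slack = 5); labor uses 93 of 93 (binding); wheel time uses 384 of 384 (binding); kiln uses 64 of 75 (slack = 11).
By complementary slackness, y = 0 for the non-binding constraints.
The binding rows give the dual system: 1·y_labor + 6·y_wheel time = 62 and 2·y_labor + 6·y_wheel time = 70.
Solving: y_labor = 8, y_wheel time = 9.
Shadow price of labor = 8.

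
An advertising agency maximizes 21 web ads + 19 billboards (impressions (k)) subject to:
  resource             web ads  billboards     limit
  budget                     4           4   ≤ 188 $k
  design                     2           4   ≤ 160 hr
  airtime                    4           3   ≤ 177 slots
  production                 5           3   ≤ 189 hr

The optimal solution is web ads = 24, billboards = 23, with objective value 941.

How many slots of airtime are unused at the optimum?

airtime used = 4·24 + 3·23 = 165; slack = 177 − 165 = 12.

12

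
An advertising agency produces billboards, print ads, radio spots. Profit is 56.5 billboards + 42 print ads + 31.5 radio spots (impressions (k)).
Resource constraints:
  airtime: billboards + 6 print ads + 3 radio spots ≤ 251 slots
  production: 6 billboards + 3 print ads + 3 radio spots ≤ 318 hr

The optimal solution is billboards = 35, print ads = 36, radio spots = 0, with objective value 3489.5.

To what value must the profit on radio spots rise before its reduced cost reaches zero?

Check each constraint at x*: airtime 251/251 (tight); production 318/318 (tight).
Dual feasibility on the basic columns requires 1·y_airtime + 6·y_production = 56.5, 6·y_airtime + 3·y_production = 42.
Solving: y_airtime = 2.5, y_production = 9.
radio spots enters the basis when its profit ≥ yᵀa₃ = 2.5·3 + 9·3 = 34.5.

34.5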